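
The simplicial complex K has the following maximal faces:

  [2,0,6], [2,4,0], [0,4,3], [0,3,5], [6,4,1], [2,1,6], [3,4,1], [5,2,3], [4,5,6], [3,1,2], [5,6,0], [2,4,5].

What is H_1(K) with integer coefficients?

H_1 = Z/2.

We work with the vertex ordering 0 < 1 < 2 < 3 < 4 < 5 < 6. The simplices of K, each written with vertices in increasing order, are:

  0-simplices (7): [0], [1], [2], [3], [4], [5], [6]
  1-simplices (18): [0,2], [0,3], [0,4], [0,5], [0,6], [1,2], [1,3], [1,4], [1,6], [2,3], [2,4], [2,5], [2,6], [3,4], [3,5], [4,5], [4,6], [5,6]
  2-simplices (12): [0,2,4], [0,2,6], [0,3,4], [0,3,5], [0,5,6], [1,2,3], [1,2,6], [1,3,4], [1,4,6], [2,3,5], [2,4,5], [4,5,6]

so the chain groups are C_0 ≅ Z^7, C_1 ≅ Z^18, C_2 ≅ Z^12.

The boundary map ∂_1: C_1 → C_0 maps an edge to its endpoints' difference, ∂[p,q] = q − p. For instance
  ∂[0,3] = [3] − [0].
As a 7×18 matrix over Z this has rank 6, with invariant factors (1,1,1,1,1,1).

Boundary ∂_2: C_2 → C_1 acts by ∂[p,q,r] = [q,r] − [p,r] + [p,q]. For instance
  ∂[4,5,6] = [5,6] − [4,6] + [4,5],
  ∂[2,3,5] = [3,5] − [2,5] + [2,3].
The 18×12 boundary matrix has rank 12 and Smith normal form diag(1,1,1,1,1,1,1,1,1,1,1,2).

Now H_k = ker ∂_k / im ∂_{k+1}, so:

  H_1: rank ker ∂_1 − rank ∂_2 = (18 − 6) − 12 = 0, and ∂_2 has invariant factor 2 > 1, so H_1 = Z/2.

(K is a triangulation of the real projective plane RP^2.)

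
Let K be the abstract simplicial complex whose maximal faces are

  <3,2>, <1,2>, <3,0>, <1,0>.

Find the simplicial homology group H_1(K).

Order the vertices as 0 < 1 < 2 < 3. Listing each simplex with vertices in this order, K has dimension 1 with simplices:

  0-simplices (4): [0], [1], [2], [3]
  1-simplices (4): [0,1], [0,3], [1,2], [2,3]

so the chain groups are C_0 ≅ Z^4, C_1 ≅ Z^4.

The boundary map ∂_1: C_1 → C_0 maps an edge to its endpoints' difference, ∂[p,q] = q − p. For instance
  ∂[2,3] = [3] − [2].
This gives a 4×4 integer matrix of rank 3; reducing to Smith normal form yields diagonal entries (1,1,1).

From H_k ≅ ker(∂_k) / im(∂_{k+1}) we obtain:

  H_1: rank ker ∂_1 − rank ∂_2 = (4 − 3) − 0 = 1, and there is no ∂_2, so H_1 ≅ Z.

H_1 ≅ Z.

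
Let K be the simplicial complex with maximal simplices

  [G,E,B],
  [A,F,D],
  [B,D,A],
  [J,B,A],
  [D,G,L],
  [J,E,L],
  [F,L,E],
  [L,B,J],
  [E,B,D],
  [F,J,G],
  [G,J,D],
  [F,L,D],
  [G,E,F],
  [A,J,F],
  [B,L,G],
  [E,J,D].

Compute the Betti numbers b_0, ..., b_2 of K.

b_0 = 1, b_1 = 2, b_2 = 1.

We work with the vertex ordering A < B < D < E < F < G < J < L. The simplices of K, each written with vertices in increasing order, are:

  0-simplices (8): A, B, D, E, F, G, J, L
  1-simplices (24): AB, AD, AF, AJ, BD, BE, BG, BJ, BL, DE, DF, DG, DJ, DL, EF, EG, EJ, EL, FG, FJ, FL, GJ, GL, JL
  2-simplices (16): ABD, ABJ, ADF, AFJ, BDE, BEG, BGL, BJL, DEJ, DFL, DGJ, DGL, EFG, EFL, EJL, FGJ

giving chain groups C_0 ≅ Z^8, C_1 ≅ Z^24, C_2 ≅ Z^16.

Boundary ∂_1: C_1 → C_0 is given by ∂[p,q] = [q] − [p].
This gives a 8×24 integer matrix of rank 7; reducing to Smith normal form yields diagonal entries (1,1,1,1,1,1,1).

Boundary ∂_2: C_2 → C_1 acts by ∂[p,q,r] = [q,r] − [p,r] + [p,q]. For instance
  ∂DFL = FL − DL + DF,
  ∂DGJ = GJ − DJ + DG.
The resulting 24×16 matrix has rank 15, and its Smith normal form has invariant factors (1,1,1,1,1,1,1,1,1,1,1,1,1,1,1).

Reading off H_k = ker ∂_k / im ∂_{k+1}:

  H_0: rank C_0 − rank ∂_1 = 8 − 7 = 1, and the invariant factors of ∂_1 are all 1, so H_0 ≅ Z.
  H_1: rank ker ∂_1 − rank ∂_2 = (24 − 7) − 15 = 2, and the invariant factors of ∂_2 are all 1, so H_1 ≅ Z^2.
  H_2: rank ker ∂_2 − rank ∂_3 = (16 − 15) − 0 = 1, and there is no ∂_3, so H_2 ≅ Z.

Hence the Betti numbers are b_0 = 1, b_1 = 2, b_2 = 1.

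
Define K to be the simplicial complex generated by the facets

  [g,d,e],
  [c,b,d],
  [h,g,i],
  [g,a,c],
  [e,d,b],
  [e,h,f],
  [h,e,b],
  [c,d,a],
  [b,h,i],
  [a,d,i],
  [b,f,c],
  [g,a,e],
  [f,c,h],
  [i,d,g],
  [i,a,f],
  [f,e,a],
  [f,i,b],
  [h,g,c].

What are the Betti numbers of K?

Fix the vertex order a < b < c < d < e < f < g < h < i and write every simplex with vertices in increasing order. Then dim K = 2 and the simplices of K are:

  0-simplices (9): a, b, c, d, e, f, g, h, i
  1-simplices (27): ac, ad, ae, af, ag, ai, bc, bd, be, bf, bh, bi, cd, cf, cg, ch, de, dg, di, ef, eg, eh, fh, fi, gh, gi, hi
  2-simplices (18): acd, acg, adi, aef, aeg, afi, bcd, bcf, bde, beh, bfi, bhi, cfh, cgh, deg, dgi, efh, ghi

Hence C_0 ≅ Z^9, C_1 ≅ Z^27, C_2 ≅ Z^18.

∂_1: C_1 → C_0 is given by ∂[p,q] = [q] − [p]. For instance
  ∂ad = d − a.
The resulting 9×27 matrix has rank 8, and its Smith normal form has invariant factors (1,1,1,1,1,1,1,1).

Boundary ∂_2: C_2 → C_1 sends each 2-simplex [p,q,r] to [q,r] − [p,r] + [p,q]. For instance
  ∂bcd = cd − bd + bc,
  ∂ghi = hi − gi + gh.
The 27×18 boundary matrix has rank 18 and Smith normal form diag(1,1,1,1,1,1,1,1,1,1,1,1,1,1,1,1,1,2).

From H_k ≅ ker(∂_k) / im(∂_{k+1}) we obtain:

  H_0: rank C_0 − rank ∂_1 = 9 − 8 = 1, and the invariant factors of ∂_1 are all 1, so H_0 ≅ Z.
  H_1: rank ker ∂_1 − rank ∂_2 = (27 − 8) − 18 = 1, and ∂_2 has invariant factor 2 > 1, so H_1 ≅ Z ⊕ Z/2.
  H_2: rank ker ∂_2 − rank ∂_3 = (18 − 18) − 0 = 0, and there is no ∂_3, so H_2 ≅ 0.

As a check, the Euler characteristic is 9 − 27 + 18 = 0, which agrees with 1 − 1 + 0 = 0.

Hence the Betti numbers are b_0 = 1, b_1 = 1, b_2 = 0.

b_0 = 1, b_1 = 1, b_2 = 0.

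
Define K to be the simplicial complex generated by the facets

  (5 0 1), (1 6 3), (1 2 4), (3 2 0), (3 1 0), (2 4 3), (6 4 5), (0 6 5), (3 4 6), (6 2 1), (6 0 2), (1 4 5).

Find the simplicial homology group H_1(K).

Order the vertices as 0 < 1 < 2 < 3 < 4 < 5 < 6. Listing each simplex with vertices in this order, K has dimension 2 with simplices:

  0-simplices (7): [0], [1], [2], [3], [4], [5], [6]
  1-simplices (18): [0,1], [0,2], [0,3], [0,5], [0,6], [1,2], [1,3], [1,4], [1,5], [1,6], [2,3], [2,4], [2,6], [3,4], [3,6], [4,5], [4,6], [5,6]
  2-simplices (12): [0,1,3], [0,1,5], [0,2,3], [0,2,6], [0,5,6], [1,2,4], [1,2,6], [1,3,6], [1,4,5], [2,3,4], [3,4,6], [4,5,6]

Hence C_0 ≅ Z^7, C_1 ≅ Z^18, C_2 ≅ Z^12.

∂_1: C_1 → C_0 is given by ∂[p,q] = [q] − [p]. For instance
  ∂[4,5] = [5] − [4].
The 7×18 boundary matrix has rank 6 and Smith normal form diag(1,1,1,1,1,1).

Boundary ∂_2: C_2 → C_1 acts by ∂[p,q,r] = [q,r] − [p,r] + [p,q]. For instance
  ∂[1,4,5] = [4,5] − [1,5] + [1,4],
  ∂[0,1,5] = [1,5] − [0,5] + [0,1].
The resulting 18×12 matrix has rank 12, and its Smith normal form has invariant factors (1,1,1,1,1,1,1,1,1,1,1,2).

Computing H_k = (kernel of ∂_k) / (image of ∂_{k+1}):

  H_1: rank ker ∂_1 − rank ∂_2 = (18 − 6) − 12 = 0, and ∂_2 has invariant factor 2 > 1, so H_1 = Z/2Z.

(K is a triangulation of the real projective plane RP^2.)

H_1 = Z/2Z.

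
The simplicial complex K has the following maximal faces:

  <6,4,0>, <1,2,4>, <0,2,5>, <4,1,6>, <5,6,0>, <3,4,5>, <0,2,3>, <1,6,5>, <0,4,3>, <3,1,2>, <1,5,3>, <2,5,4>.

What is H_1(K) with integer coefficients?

Fix the vertex order 0 < 1 < 2 < 3 < 4 < 5 < 6 and write every simplex with vertices in increasing order. Then dim K = 2 and the simplices of K are:

  0-simplices (7): [0], [1], [2], [3], [4], [5], [6]
  1-simplices (18): [0,2], [0,3], [0,4], [0,5], [0,6], [1,2], [1,3], [1,4], [1,5], [1,6], [2,3], [2,4], [2,5], [3,4], [3,5], [4,5], [4,6], [5,6]
  2-simplices (12): [0,2,3], [0,2,5], [0,3,4], [0,4,6], [0,5,6], [1,2,3], [1,2,4], [1,3,5], [1,4,6], [1,5,6], [2,4,5], [3,4,5]

giving chain groups C_0 ≅ Z^7, C_1 ≅ Z^18, C_2 ≅ Z^12.

Boundary ∂_1: C_1 → C_0 maps an edge to its endpoints' difference, ∂[p,q] = q − p. For instance
  ∂[0,6] = [6] − [0].
The resulting 7×18 matrix has rank 6, and its Smith normal form has invariant factors (1,1,1,1,1,1).

∂_2: C_2 → C_1 maps a triangle to the signed sum of its edges. For instance
  ∂[1,2,4] = [2,4] − [1,4] + [1,2],
  ∂[1,2,3] = [2,3] − [1,3] + [1,2].
The resulting 18×12 matrix has rank 12, and its Smith normal form has invariant factors (1,1,1,1,1,1,1,1,1,1,1,2).

Computing H_k = (kernel of ∂_k) / (image of ∂_{k+1}):

  H_1: rank ker ∂_1 − rank ∂_2 = (18 − 6) − 12 = 0, and ∂_2 has invariant factor 2 > 1, so H_1 = Z/2.

H_1 = Z/2.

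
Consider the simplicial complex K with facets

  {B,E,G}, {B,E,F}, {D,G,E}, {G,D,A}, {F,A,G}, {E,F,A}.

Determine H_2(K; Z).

H_2 ≅ 0.

Take the total order A < B < D < E < F < G on the vertex set. Then K (dimension 2) consists of the simplices:

  0-simplices (6): A, B, D, E, F, G
  1-simplices (12): AD, AE, AF, AG, BE, BF, BG, DE, DG, EF, EG, FG
  2-simplices (6): ADG, AEF, AFG, BEF, BEG, DEG

giving chain groups C_0 ≅ Z^6, C_1 ≅ Z^12, C_2 ≅ Z^6.

The boundary map ∂_1: C_1 → C_0 maps an edge to its endpoints' difference, ∂[p,q] = q − p. For instance
  ∂DE = E − D.
The 6×12 boundary matrix has rank 5 and Smith normal form diag(1,1,1,1,1).

The boundary map ∂_2: C_2 → C_1 maps a triangle to the signed sum of its edges. For instance
  ∂BEF = EF − BF + BE,
  ∂AEF = EF − AF + AE.
The 12×6 boundary matrix has rank 6 and Smith normal form diag(1,1,1,1,1,1).

Reading off H_k = ker ∂_k / im ∂_{k+1}:

  H_2: rank ker ∂_2 − rank ∂_3 = (6 − 6) − 0 = 0, and there is no ∂_3, so H_2 ≅ 0.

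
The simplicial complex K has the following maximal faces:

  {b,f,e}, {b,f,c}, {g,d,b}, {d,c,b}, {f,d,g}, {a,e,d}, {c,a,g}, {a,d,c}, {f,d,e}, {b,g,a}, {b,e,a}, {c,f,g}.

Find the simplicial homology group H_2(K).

H_2 ≅ 0.

We work with the vertex ordering a < b < c < d < e < f < g. The simplices of K, each written with vertices in increasing order, are:

  0-simplices (7): a, b, c, d, e, f, g
  1-simplices (18): ab, ac, ad, ae, ag, bc, bd, be, bf, bg, cd, cf, cg, de, df, dg, ef, fg
  2-simplices (12): abe, abg, acd, acg, ade, bcd, bcf, bdg, bef, cfg, def, dfg

Hence C_0 ≅ Z^7, C_1 ≅ Z^18, C_2 ≅ Z^12.

∂_1: C_1 → C_0 maps an edge to its endpoints' difference, ∂[p,q] = q − p.
The 7×18 boundary matrix has rank 6 and Smith normal form diag(1,1,1,1,1,1).

The boundary map ∂_2: C_2 → C_1 acts by ∂[p,q,r] = [q,r] − [p,r] + [p,q]. For instance
  ∂acg = cg − ag + ac,
  ∂bdg = dg − bg + bd.
As a 18×12 matrix over Z this has rank 12, with invariant factors (1,1,1,1,1,1,1,1,1,1,1,2).

Reading off H_k = ker ∂_k / im ∂_{k+1}:

  H_2: rank ker ∂_2 − rank ∂_3 = (12 − 12) − 0 = 0, and there is no ∂_3, so H_2 = 0.

(K is a triangulation of the real projective plane RP^2.)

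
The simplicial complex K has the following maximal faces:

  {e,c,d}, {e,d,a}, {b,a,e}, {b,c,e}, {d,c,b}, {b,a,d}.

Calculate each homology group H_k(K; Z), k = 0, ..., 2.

K has 5 vertices, 9 edges, 6 triangles.
rank ∂_0 = 0, rank ∂_1 = 4 ⇒ b_0 = 5 − 0 − 4 = 1; all invariant factors of ∂_1 are 1 so no torsion. So H_0 = Z.
rank ∂_1 = 4, rank ∂_2 = 5 ⇒ b_1 = 9 − 4 − 5 = 0; all invariant factors of ∂_2 are 1 so no torsion. So H_1 = 0.
rank ∂_2 = 5, rank ∂_3 = 0 ⇒ b_2 = 6 − 5 − 0 = 1. So H_2 = Z.

H_0 = Z,  H_1 = 0,  H_2 = Z.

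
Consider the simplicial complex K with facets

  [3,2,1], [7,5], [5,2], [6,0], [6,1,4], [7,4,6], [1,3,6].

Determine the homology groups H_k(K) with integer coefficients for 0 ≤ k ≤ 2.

Take the total order 0 < 1 < 2 < 3 < 4 < 5 < 6 < 7 on the vertex set. Then K (dimension 2) consists of the simplices:

  0-simplices (8): [0], [1], [2], [3], [4], [5], [6], [7]
  1-simplices (12): [0,6], [1,2], [1,3], [1,4], [1,6], [2,3], [2,5], [3,6], [4,6], [4,7], [5,7], [6,7]
  2-simplices (4): [1,2,3], [1,3,6], [1,4,6], [4,6,7]

so the chain groups are C_0 ≅ Z^8, C_1 ≅ Z^12, C_2 ≅ Z^4.

The boundary map ∂_1: C_1 → C_0 is given by ∂[p,q] = [q] − [p].
This gives a 8×12 integer matrix of rank 7; reducing to Smith normal form yields diagonal entries (1,1,1,1,1,1,1).

Boundary ∂_2: C_2 → C_1 sends each 2-simplex [p,q,r] to [q,r] − [p,r] + [p,q]. For instance
  ∂[1,4,6] = [4,6] − [1,6] + [1,4],
  ∂[1,2,3] = [2,3] − [1,3] + [1,2].
This gives a 12×4 integer matrix of rank 4; reducing to Smith normal form yields diagonal entries (1,1,1,1).

Computing H_k = (kernel of ∂_k) / (image of ∂_{k+1}):

  H_0: rank C_0 − rank ∂_1 = 8 − 7 = 1, and the invariant factors of ∂_1 are all 1, so H_0 = Z.
  H_1: rank ker ∂_1 − rank ∂_2 = (12 − 7) − 4 = 1, and the invariant factors of ∂_2 are all 1, so H_1 = Z.
  H_2: rank ker ∂_2 − rank ∂_3 = (4 − 4) − 0 = 0, and there is no ∂_3, so H_2 = 0.

H_0 = Z,  H_1 = Z,  H_2 = 0.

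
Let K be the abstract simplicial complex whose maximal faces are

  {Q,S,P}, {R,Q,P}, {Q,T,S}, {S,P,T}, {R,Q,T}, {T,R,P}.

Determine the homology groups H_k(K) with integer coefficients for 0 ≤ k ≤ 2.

H_0 = Z,  H_1 = 0,  H_2 = Z.

Fix the vertex order P < Q < R < S < T and write every simplex with vertices in increasing order. Then dim K = 2 and the simplices of K are:

  0-simplices (5): P, Q, R, S, T
  1-simplices (9): PQ, PR, PS, PT, QR, QS, QT, RT, ST
  2-simplices (6): PQR, PQS, PRT, PST, QRT, QST

giving chain groups C_0 ≅ Z^5, C_1 ≅ Z^9, C_2 ≅ Z^6.

Boundary ∂_1: C_1 → C_0 maps an edge to its endpoints' difference, ∂[p,q] = q − p. For instance
  ∂PT = T − P.
This gives a 5×9 integer matrix of rank 4; reducing to Smith normal form yields diagonal entries (1,1,1,1).

∂_2: C_2 → C_1 maps a triangle to the signed sum of its edges. For instance
  ∂PST = ST − PT + PS,
  ∂PQS = QS − PS + PQ.
The 9×6 boundary matrix has rank 5 and Smith normal form diag(1,1,1,1,1).

Computing H_k = (kernel of ∂_k) / (image of ∂_{k+1}):

  H_0: rank C_0 − rank ∂_1 = 5 − 4 = 1, and the invariant factors of ∂_1 are all 1, so H_0 ≅ Z.
  H_1: rank ker ∂_1 − rank ∂_2 = (9 − 4) − 5 = 0, and the invariant factors of ∂_2 are all 1, so H_1 ≅ 0.
  H_2: rank ker ∂_2 − rank ∂_3 = (6 − 5) − 0 = 1, and there is no ∂_3, so H_2 ≅ Z.

As a check, the Euler characteristic is 5 − 9 + 6 = 2, which agrees with 1 − 0 + 1 = 2.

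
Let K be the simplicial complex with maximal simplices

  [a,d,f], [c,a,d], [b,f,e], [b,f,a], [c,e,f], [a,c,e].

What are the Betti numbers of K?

We work with the vertex ordering a < b < c < d < e < f. The simplices of K, each written with vertices in increasing order, are:

  0-simplices (6): a, b, c, d, e, f
  1-simplices (12): ab, ac, ad, ae, af, be, bf, cd, ce, cf, df, ef
  2-simplices (6): abf, acd, ace, adf, bef, cef

Hence C_0 ≅ Z^6, C_1 ≅ Z^12, C_2 ≅ Z^6.

The boundary map ∂_1: C_1 → C_0 maps an edge to its endpoints' difference, ∂[p,q] = q − p.
The resulting 6×12 matrix has rank 5, and its Smith normal form has invariant factors (1,1,1,1,1).

∂_2: C_2 → C_1 acts by ∂[p,q,r] = [q,r] − [p,r] + [p,q]. For instance
  ∂ace = ce − ae + ac,
  ∂abf = bf − af + ab.
This gives a 12×6 integer matrix of rank 6; reducing to Smith normal form yields diagonal entries (1,1,1,1,1,1).

Now H_k = ker ∂_k / im ∂_{k+1}, so:

  H_0: rank C_0 − rank ∂_1 = 6 − 5 = 1, and the invariant factors of ∂_1 are all 1, so H_0 ≅ Z.
  H_1: rank ker ∂_1 − rank ∂_2 = (12 − 5) − 6 = 1, and the invariant factors of ∂_2 are all 1, so H_1 ≅ Z.
  H_2: rank ker ∂_2 − rank ∂_3 = (6 − 6) − 0 = 0, and there is no ∂_3, so H_2 ≅ 0.

As a check, the Euler characteristic is 6 − 12 + 6 = 0, which agrees with 1 − 1 + 0 = 0.
(K is a triangulation of the cylinder S^1 x I.)

Hence the Betti numbers are b_0 = 1, b_1 = 1, b_2 = 0.

b_0 = 1, b_1 = 1, b_2 = 0.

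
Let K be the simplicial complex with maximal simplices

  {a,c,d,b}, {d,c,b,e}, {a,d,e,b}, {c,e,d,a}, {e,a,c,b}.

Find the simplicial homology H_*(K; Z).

Take the total order a < b < c < d < e on the vertex set. Then K (dimension 3) consists of the simplices:

  0-simplices (5): a, b, c, d, e
  1-simplices (10): ab, ac, ad, ae, bc, bd, be, cd, ce, de
  2-simplices (10): abc, abd, abe, acd, ace, ade, bcd, bce, bde, cde
  3-simplices (5): abcd, abce, abde, acde, bcde

Hence C_0 ≅ Z^5, C_1 ≅ Z^10, C_2 ≅ Z^10, C_3 ≅ Z^5.

∂_1: C_1 → C_0 is given by ∂[p,q] = [q] − [p].
The 5×10 boundary matrix has rank 4 and Smith normal form diag(1,1,1,1).

∂_2: C_2 → C_1 sends each 2-simplex [p,q,r] to [q,r] − [p,r] + [p,q]. For instance
  ∂abc = bc − ac + ab,
  ∂acd = cd − ad + ac.
This gives a 10×10 integer matrix of rank 6; reducing to Smith normal form yields diagonal entries (1,1,1,1,1,1).

∂_3: C_3 → C_2 sends each 3-simplex σ to the alternating sum Σ_i (−1)^i (σ with its i-th vertex removed). For instance
  ∂abde = bde − ade + abe − abd,
  ∂abce = bce − ace + abe − abc.
As a 10×5 matrix over Z this has rank 4, with invariant factors (1,1,1,1).

Reading off H_k = ker ∂_k / im ∂_{k+1}:

  H_0: rank C_0 − rank ∂_1 = 5 − 4 = 1, and the invariant factors of ∂_1 are all 1, so H_0 = Z.
  H_1: rank ker ∂_1 − rank ∂_2 = (10 − 4) − 6 = 0, and the invariant factors of ∂_2 are all 1, so H_1 = 0.
  H_2: rank ker ∂_2 − rank ∂_3 = (10 − 6) − 4 = 0, and the invariant factors of ∂_3 are all 1, so H_2 = 0.
  H_3: rank ker ∂_3 − rank ∂_4 = (5 − 4) − 0 = 1, and there is no ∂_4, so H_3 = Z.

H_0 ≅ Z,  H_1 = 0,  H_2 = 0,  H_3 ≅ Z.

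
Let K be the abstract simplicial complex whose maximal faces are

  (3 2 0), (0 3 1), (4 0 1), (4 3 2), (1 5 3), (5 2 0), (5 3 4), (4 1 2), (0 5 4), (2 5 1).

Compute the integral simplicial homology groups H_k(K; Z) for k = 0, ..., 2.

H_0 = Z,  H_1 = Z/2,  H_2 = 0.

K has 6 vertices, 15 edges, 10 triangles.
rank ∂_0 = 0, rank ∂_1 = 5 ⇒ b_0 = 6 − 0 − 5 = 1; all invariant factors of ∂_1 are 1 so no torsion. So H_0 ≅ Z.
rank ∂_1 = 5, rank ∂_2 = 10 ⇒ b_1 = 15 − 5 − 10 = 0; ∂_2 has invariant factor(s) [2] giving torsion. So H_1 ≅ Z/2.
rank ∂_2 = 10, rank ∂_3 = 0 ⇒ b_2 = 10 − 10 − 0 = 0. So H_2 ≅ 0.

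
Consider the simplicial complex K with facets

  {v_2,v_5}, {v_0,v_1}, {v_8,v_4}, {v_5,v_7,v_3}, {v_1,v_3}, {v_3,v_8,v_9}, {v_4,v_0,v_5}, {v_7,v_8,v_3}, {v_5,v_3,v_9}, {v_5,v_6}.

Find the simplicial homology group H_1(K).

H_1 ≅ Z^2.

K has 10 vertices, 16 edges, 5 triangles.
rank ∂_1 = 9, rank ∂_2 = 5 ⇒ b_1 = 16 − 9 − 5 = 2; all invariant factors of ∂_2 are 1 so no torsion. So H_1 = Z^2.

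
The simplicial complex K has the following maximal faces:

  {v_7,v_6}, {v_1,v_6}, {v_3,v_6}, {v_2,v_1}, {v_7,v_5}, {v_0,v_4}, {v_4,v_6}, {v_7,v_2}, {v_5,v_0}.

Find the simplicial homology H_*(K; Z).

Order the vertices as v_0 < v_1 < v_2 < v_3 < v_4 < v_5 < v_6 < v_7. Listing each simplex with vertices in this order, K has dimension 1 with simplices:

  0-simplices (8): [v_0], [v_1], [v_2], [v_3], [v_4], [v_5], [v_6], [v_7]
  1-simplices (9): [v_0,v_4], [v_0,v_5], [v_1,v_2], [v_1,v_6], [v_2,v_7], [v_3,v_6], [v_4,v_6], [v_5,v_7], [v_6,v_7]

so the chain groups are C_0 ≅ Z^8, C_1 ≅ Z^9.

∂_1: C_1 → C_0 maps an edge to its endpoints' difference, ∂[p,q] = q − p.
The resulting 8×9 matrix has rank 7, and its Smith normal form has invariant factors (1,1,1,1,1,1,1).

Reading off H_k = ker ∂_k / im ∂_{k+1}:

  H_0: rank C_0 − rank ∂_1 = 8 − 7 = 1, and the invariant factors of ∂_1 are all 1, so H_0 = Z.
  H_1: rank ker ∂_1 − rank ∂_2 = (9 − 7) − 0 = 2, and there is no ∂_2, so H_1 = Z^2.

H_0 ≅ Z,  H_1 ≅ Z^2.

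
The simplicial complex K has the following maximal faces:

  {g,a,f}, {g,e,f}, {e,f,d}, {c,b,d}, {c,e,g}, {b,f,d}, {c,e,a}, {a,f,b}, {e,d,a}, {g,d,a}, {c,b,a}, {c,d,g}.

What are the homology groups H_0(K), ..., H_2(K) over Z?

Fix the vertex order a < b < c < d < e < f < g and write every simplex with vertices in increasing order. Then dim K = 2 and the simplices of K are:

  0-simplices (7): a, b, c, d, e, f, g
  1-simplices (18): ab, ac, ad, ae, af, ag, bc, bd, bf, cd, ce, cg, de, df, dg, ef, eg, fg
  2-simplices (12): abc, abf, ace, ade, adg, afg, bcd, bdf, cdg, ceg, def, efg

giving chain groups C_0 ≅ Z^7, C_1 ≅ Z^18, C_2 ≅ Z^12.

∂_1: C_1 → C_0 maps an edge to its endpoints' difference, ∂[p,q] = q − p. For instance
  ∂bd = d − b.
As a 7×18 matrix over Z this has rank 6, with invariant factors (1,1,1,1,1,1).

∂_2: C_2 → C_1 sends each 2-simplex [p,q,r] to [q,r] − [p,r] + [p,q]. For instance
  ∂ace = ce − ae + ac,
  ∂bdf = df − bf + bd.
As a 18×12 matrix over Z this has rank 12, with invariant factors (1,1,1,1,1,1,1,1,1,1,1,2).

Now H_k = ker ∂_k / im ∂_{k+1}, so:

  H_0: rank C_0 − rank ∂_1 = 7 − 6 = 1, and the invariant factors of ∂_1 are all 1, so H_0 ≅ Z.
  H_1: rank ker ∂_1 − rank ∂_2 = (18 − 6) − 12 = 0, and ∂_2 has invariant factor 2 > 1, so H_1 ≅ Z/2.
  H_2: rank ker ∂_2 − rank ∂_3 = (12 − 12) − 0 = 0, and there is no ∂_3, so H_2 ≅ 0.

H_0 = Z,  H_1 = Z/2,  H_2 = 0.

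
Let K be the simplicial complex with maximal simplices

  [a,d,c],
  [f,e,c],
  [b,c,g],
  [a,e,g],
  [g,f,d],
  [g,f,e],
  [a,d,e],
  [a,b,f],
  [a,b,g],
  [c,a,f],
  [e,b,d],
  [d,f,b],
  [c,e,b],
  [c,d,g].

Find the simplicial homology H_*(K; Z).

Fix the vertex order a < b < c < d < e < f < g and write every simplex with vertices in increasing order. Then dim K = 2 and the simplices of K are:

  0-simplices (7): a, b, c, d, e, f, g
  1-simplices (21): ab, ac, ad, ae, af, ag, bc, bd, be, bf, bg, cd, ce, cf, cg, de, df, dg, ef, eg, fg
  2-simplices (14): abf, abg, acd, acf, ade, aeg, bce, bcg, bde, bdf, cdg, cef, dfg, efg

Hence C_0 ≅ Z^7, C_1 ≅ Z^21, C_2 ≅ Z^14.

Boundary ∂_1: C_1 → C_0 is given by ∂[p,q] = [q] − [p]. For instance
  ∂ag = g − a.
As a 7×21 matrix over Z this has rank 6, with invariant factors (1,1,1,1,1,1).

Boundary ∂_2: C_2 → C_1 acts by ∂[p,q,r] = [q,r] − [p,r] + [p,q]. For instance
  ∂bde = de − be + bd,
  ∂dfg = fg − dg + df.
As a 21×14 matrix over Z this has rank 13, with invariant factors (1,1,1,1,1,1,1,1,1,1,1,1,1).

From H_k ≅ ker(∂_k) / im(∂_{k+1}) we obtain:

  H_0: rank C_0 − rank ∂_1 = 7 − 6 = 1, and the invariant factors of ∂_1 are all 1, so H_0 = Z.
  H_1: rank ker ∂_1 − rank ∂_2 = (21 − 6) − 13 = 2, and the invariant factors of ∂_2 are all 1, so H_1 = Z^2.
  H_2: rank ker ∂_2 − rank ∂_3 = (14 − 13) − 0 = 1, and there is no ∂_3, so H_2 = Z.

(K is a triangulation of the torus T^2.)

H_0 ≅ Z,  H_1 ≅ Z^2,  H_2 ≅ Z.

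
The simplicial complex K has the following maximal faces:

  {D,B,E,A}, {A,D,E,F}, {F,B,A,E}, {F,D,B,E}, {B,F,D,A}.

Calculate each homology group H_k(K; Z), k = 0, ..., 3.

Take the total order A < B < D < E < F on the vertex set. Then K (dimension 3) consists of the simplices:

  0-simplices (5): A, B, D, E, F
  1-simplices (10): AB, AD, AE, AF, BD, BE, BF, DE, DF, EF
  2-simplices (10): ABD, ABE, ABF, ADE, ADF, AEF, BDE, BDF, BEF, DEF
  3-simplices (5): ABDE, ABDF, ABEF, ADEF, BDEF

giving chain groups C_0 ≅ Z^5, C_1 ≅ Z^10, C_2 ≅ Z^10, C_3 ≅ Z^5.

Boundary ∂_1: C_1 → C_0 is given by ∂[p,q] = [q] − [p]. For instance
  ∂BD = D − B.
The resulting 5×10 matrix has rank 4, and its Smith normal form has invariant factors (1,1,1,1).

Boundary ∂_2: C_2 → C_1 maps a triangle to the signed sum of its edges. For instance
  ∂AEF = EF − AF + AE,
  ∂ADF = DF − AF + AD.
The resulting 10×10 matrix has rank 6, and its Smith normal form has invariant factors (1,1,1,1,1,1).

The boundary map ∂_3: C_3 → C_2 sends each 3-simplex σ to the alternating sum Σ_i (−1)^i (σ with its i-th vertex removed). For instance
  ∂ADEF = DEF − AEF + ADF − ADE,
  ∂ABEF = BEF − AEF + ABF − ABE.
This gives a 10×5 integer matrix of rank 4; reducing to Smith normal form yields diagonal entries (1,1,1,1).

From H_k ≅ ker(∂_k) / im(∂_{k+1}) we obtain:

  H_0: rank C_0 − rank ∂_1 = 5 − 4 = 1, and the invariant factors of ∂_1 are all 1, so H_0 = Z.
  H_1: rank ker ∂_1 − rank ∂_2 = (10 − 4) − 6 = 0, and the invariant factors of ∂_2 are all 1, so H_1 = 0.
  H_2: rank ker ∂_2 − rank ∂_3 = (10 − 6) − 4 = 0, and the invariant factors of ∂_3 are all 1, so H_2 = 0.
  H_3: rank ker ∂_3 − rank ∂_4 = (5 − 4) − 0 = 1, and there is no ∂_4, so H_3 = Z.

(K is a triangulation of the 3-sphere S^3.)

H_0 ≅ Z,  H_1 = 0,  H_2 = 0,  H_3 ≅ Z.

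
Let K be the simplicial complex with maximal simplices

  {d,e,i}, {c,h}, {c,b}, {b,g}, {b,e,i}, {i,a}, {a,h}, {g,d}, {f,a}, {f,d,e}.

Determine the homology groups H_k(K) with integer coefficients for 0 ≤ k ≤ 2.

Order the vertices as a < b < c < d < e < f < g < h < i. Listing each simplex with vertices in this order, K has dimension 2 with simplices:

  0-simplices (9): a, b, c, d, e, f, g, h, i
  1-simplices (14): af, ah, ai, bc, be, bg, bi, ch, de, df, dg, di, ef, ei
  2-simplices (3): bei, def, dei

Hence C_0 ≅ Z^9, C_1 ≅ Z^14, C_2 ≅ Z^3.

∂_1: C_1 → C_0 maps an edge to its endpoints' difference, ∂[p,q] = q − p. For instance
  ∂ch = h − c.
The 9×14 boundary matrix has rank 8 and Smith normal form diag(1,1,1,1,1,1,1,1).

Boundary ∂_2: C_2 → C_1 maps a triangle to the signed sum of its edges. For instance
  ∂dei = ei − di + de,
  ∂def = ef − df + de.
The resulting 14×3 matrix has rank 3, and its Smith normal form has invariant factors (1,1,1).

Computing H_k = (kernel of ∂_k) / (image of ∂_{k+1}):

  H_0: rank C_0 − rank ∂_1 = 9 − 8 = 1, and the invariant factors of ∂_1 are all 1, so H_0 ≅ Z.
  H_1: rank ker ∂_1 − rank ∂_2 = (14 − 8) − 3 = 3, and the invariant factors of ∂_2 are all 1, so H_1 ≅ Z^3.
  H_2: rank ker ∂_2 − rank ∂_3 = (3 − 3) − 0 = 0, and there is no ∂_3, so H_2 ≅ 0.

H_0 = Z,  H_1 = Z^3,  H_2 = 0.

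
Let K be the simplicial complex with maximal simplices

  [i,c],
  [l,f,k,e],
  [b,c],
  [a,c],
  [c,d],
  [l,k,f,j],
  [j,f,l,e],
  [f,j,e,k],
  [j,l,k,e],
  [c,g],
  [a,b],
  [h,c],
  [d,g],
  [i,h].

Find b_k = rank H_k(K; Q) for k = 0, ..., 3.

Take the total order a < b < c < d < e < f < g < h < i < j < k < l on the vertex set. Then K (dimension 3) consists of the simplices:

  0-simplices (12): a, b, c, d, e, f, g, h, i, j, k, l
  1-simplices (19): ab, ac, bc, cd, cg, ch, ci, dg, ef, ej, ek, el, fj, fk, fl, hi, jk, jl, kl
  2-simplices (10): efj, efk, efl, ejk, ejl, ekl, fjk, fjl, fkl, jkl
  3-simplices (5): efjk, efjl, efkl, ejkl, fjkl

so the chain groups are C_0 ≅ Z^12, C_1 ≅ Z^19, C_2 ≅ Z^10, C_3 ≅ Z^5.

∂_1: C_1 → C_0 sends each edge [p,q] (with p < q) to q − p. For instance
  ∂bc = c − b.
The resulting 12×19 matrix has rank 10, and its Smith normal form has invariant factors (1,1,1,1,1,1,1,1,1,1).

The boundary map ∂_2: C_2 → C_1 sends each 2-simplex [p,q,r] to [q,r] − [p,r] + [p,q]. For instance
  ∂efj = fj − ej + ef,
  ∂ejl = jl − el + ej.
This gives a 19×10 integer matrix of rank 6; reducing to Smith normal form yields diagonal entries (1,1,1,1,1,1).

Boundary ∂_3: C_3 → C_2 sends each 3-simplex σ to the alternating sum Σ_i (−1)^i (σ with its i-th vertex removed). For instance
  ∂fjkl = jkl − fkl + fjl − fjk,
  ∂efjl = fjl − ejl + efl − efj.
As a 10×5 matrix over Z this has rank 4, with invariant factors (1,1,1,1).

Computing H_k = (kernel of ∂_k) / (image of ∂_{k+1}):

  H_0: rank C_0 − rank ∂_1 = 12 − 10 = 2, and the invariant factors of ∂_1 are all 1, so H_0 = Z^2.
  H_1: rank ker ∂_1 − rank ∂_2 = (19 − 10) − 6 = 3, and the invariant factors of ∂_2 are all 1, so H_1 = Z^3.
  H_2: rank ker ∂_2 − rank ∂_3 = (10 − 6) − 4 = 0, and the invariant factors of ∂_3 are all 1, so H_2 = 0.
  H_3: rank ker ∂_3 − rank ∂_4 = (5 − 4) − 0 = 1, and there is no ∂_4, so H_3 = Z.

As a check, the Euler characteristic is 12 − 19 + 10 − 5 = -2, which agrees with 2 − 3 + 0 − 1 = -2.
(K is a triangulation of the disjoint union of the 3-sphere S^3 and a wedge of 3 circles.)

Hence the Betti numbers are b_0 = 2, b_1 = 3, b_2 = 0, b_3 = 1.

b_0 = 2, b_1 = 3, b_2 = 0, b_3 = 1.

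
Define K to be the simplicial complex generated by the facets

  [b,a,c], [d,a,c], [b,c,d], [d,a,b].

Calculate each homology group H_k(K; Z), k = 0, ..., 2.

H_0 = Z,  H_1 = 0,  H_2 = Z.

Fix the vertex order a < b < c < d and write every simplex with vertices in increasing order. Then dim K = 2 and the simplices of K are:

  0-simplices (4): a, b, c, d
  1-simplices (6): ab, ac, ad, bc, bd, cd
  2-simplices (4): abc, abd, acd, bcd

giving chain groups C_0 ≅ Z^4, C_1 ≅ Z^6, C_2 ≅ Z^4.

∂_1: C_1 → C_0 is given by ∂[p,q] = [q] − [p]. For instance
  ∂bc = c − b.
As a 4×6 matrix over Z this has rank 3, with invariant factors (1,1,1).

∂_2: C_2 → C_1 sends each 2-simplex [p,q,r] to [q,r] − [p,r] + [p,q]. For instance
  ∂bcd = cd − bd + bc,
  ∂abd = bd − ad + ab.
As a 6×4 matrix over Z this has rank 3, with invariant factors (1,1,1).

From H_k ≅ ker(∂_k) / im(∂_{k+1}) we obtain:

  H_0: rank C_0 − rank ∂_1 = 4 − 3 = 1, and the invariant factors of ∂_1 are all 1, so H_0 ≅ Z.
  H_1: rank ker ∂_1 − rank ∂_2 = (6 − 3) − 3 = 0, and the invariant factors of ∂_2 are all 1, so H_1 ≅ 0.
  H_2: rank ker ∂_2 − rank ∂_3 = (4 − 3) − 0 = 1, and there is no ∂_3, so H_2 ≅ Z.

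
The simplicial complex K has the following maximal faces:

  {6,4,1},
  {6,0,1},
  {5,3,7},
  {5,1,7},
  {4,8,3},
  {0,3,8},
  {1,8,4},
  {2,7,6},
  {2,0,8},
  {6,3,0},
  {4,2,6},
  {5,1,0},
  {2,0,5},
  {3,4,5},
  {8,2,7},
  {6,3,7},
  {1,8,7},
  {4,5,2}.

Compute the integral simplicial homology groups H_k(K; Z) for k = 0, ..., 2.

We work with the vertex ordering 0 < 1 < 2 < 3 < 4 < 5 < 6 < 7 < 8. The simplices of K, each written with vertices in increasing order, are:

  0-simplices (9): [0], [1], [2], [3], [4], [5], [6], [7], [8]
  1-simplices (27): (27 of them)
  2-simplices (18): [0,1,5], [0,1,6], [0,2,5], [0,2,8], [0,3,6], [0,3,8], [1,4,6], [1,4,8], [1,5,7], [1,7,8], [2,4,5], [2,4,6], [2,6,7], [2,7,8], [3,4,5], [3,4,8], [3,5,7], [3,6,7]

giving chain groups C_0 ≅ Z^9, C_1 ≅ Z^27, C_2 ≅ Z^18.

Boundary ∂_1: C_1 → C_0 is given by ∂[p,q] = [q] − [p]. For instance
  ∂[0,2] = [2] − [0].
The resulting 9×27 matrix has rank 8, and its Smith normal form has invariant factors (1,1,1,1,1,1,1,1).

The boundary map ∂_2: C_2 → C_1 acts by ∂[p,q,r] = [q,r] − [p,r] + [p,q]. For instance
  ∂[3,6,7] = [6,7] − [3,7] + [3,6],
  ∂[1,4,6] = [4,6] − [1,6] + [1,4].
As a 27×18 matrix over Z this has rank 17, with invariant factors (1,1,1,1,1,1,1,1,1,1,1,1,1,1,1,1,1).

Now H_k = ker ∂_k / im ∂_{k+1}, so:

  H_0: rank C_0 − rank ∂_1 = 9 − 8 = 1, and the invariant factors of ∂_1 are all 1, so H_0 ≅ Z.
  H_1: rank ker ∂_1 − rank ∂_2 = (27 − 8) − 17 = 2, and the invariant factors of ∂_2 are all 1, so H_1 ≅ Z^2.
  H_2: rank ker ∂_2 − rank ∂_3 = (18 − 17) − 0 = 1, and there is no ∂_3, so H_2 ≅ Z.

As a check, the Euler characteristic is 9 − 27 + 18 = 0, which agrees with 1 − 2 + 1 = 0.

H_0 = Z,  H_1 = Z^2,  H_2 = Z.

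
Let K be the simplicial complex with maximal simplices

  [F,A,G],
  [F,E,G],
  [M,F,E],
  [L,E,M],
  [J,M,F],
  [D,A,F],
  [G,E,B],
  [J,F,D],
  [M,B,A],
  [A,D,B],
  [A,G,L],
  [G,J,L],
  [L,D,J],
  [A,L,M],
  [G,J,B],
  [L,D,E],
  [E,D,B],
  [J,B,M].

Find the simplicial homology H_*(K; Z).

Take the total order A < B < D < E < F < G < J < L < M on the vertex set. Then K (dimension 2) consists of the simplices:

  0-simplices (9): A, B, D, E, F, G, J, L, M
  1-simplices (27): AB, AD, AF, AG, AL, AM, BD, BE, BG, BJ, BM, DE, DF, DJ, DL, EF, EG, EL, EM, FG, FJ, FM, GJ, GL, JL, JM, LM
  2-simplices (18): ABD, ABM, ADF, AFG, AGL, ALM, BDE, BEG, BGJ, BJM, DEL, DFJ, DJL, EFG, EFM, ELM, FJM, GJL

Hence C_0 ≅ Z^9, C_1 ≅ Z^27, C_2 ≅ Z^18.

Boundary ∂_1: C_1 → C_0 is given by ∂[p,q] = [q] − [p]. For instance
  ∂AD = D − A.
This gives a 9×27 integer matrix of rank 8; reducing to Smith normal form yields diagonal entries (1,1,1,1,1,1,1,1).

The boundary map ∂_2: C_2 → C_1 maps a triangle to the signed sum of its edges. For instance
  ∂AFG = FG − AG + AF,
  ∂FJM = JM − FM + FJ.
The resulting 27×18 matrix has rank 17, and its Smith normal form has invariant factors (1,1,1,1,1,1,1,1,1,1,1,1,1,1,1,1,1).

Reading off H_k = ker ∂_k / im ∂_{k+1}:

  H_0: rank C_0 − rank ∂_1 = 9 − 8 = 1, and the invariant factors of ∂_1 are all 1, so H_0 ≅ Z.
  H_1: rank ker ∂_1 − rank ∂_2 = (27 − 8) − 17 = 2, and the invariant factors of ∂_2 are all 1, so H_1 ≅ Z^2.
  H_2: rank ker ∂_2 − rank ∂_3 = (18 − 17) − 0 = 1, and there is no ∂_3, so H_2 ≅ Z.

As a check, the Euler characteristic is 9 − 27 + 18 = 0, which agrees with 1 − 2 + 1 = 0.
(K is a triangulation of the torus T^2.)

H_0 = Z,  H_1 = Z^2,  H_2 = Z.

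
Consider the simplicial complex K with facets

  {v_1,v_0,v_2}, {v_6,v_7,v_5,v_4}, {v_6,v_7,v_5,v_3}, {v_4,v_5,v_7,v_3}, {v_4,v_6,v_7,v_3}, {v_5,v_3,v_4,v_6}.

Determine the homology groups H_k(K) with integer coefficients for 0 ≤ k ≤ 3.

H_0 ≅ Z^2,  H_1 = 0,  H_2 = 0,  H_3 ≅ Z.

We work with the vertex ordering v_0 < v_1 < v_2 < v_3 < v_4 < v_5 < v_6 < v_7. The simplices of K, each written with vertices in increasing order, are:

  0-simplices (8): [v_0], [v_1], [v_2], [v_3], [v_4], [v_5], [v_6], [v_7]
  1-simplices (13): [v_0,v_1], [v_0,v_2], [v_1,v_2], [v_3,v_4], [v_3,v_5], [v_3,v_6], [v_3,v_7], [v_4,v_5], [v_4,v_6], [v_4,v_7], [v_5,v_6], [v_5,v_7], [v_6,v_7]
  2-simplices (11): (11 of them)
  3-simplices (5): [v_3,v_4,v_5,v_6], [v_3,v_4,v_5,v_7], [v_3,v_4,v_6,v_7], [v_3,v_5,v_6,v_7], [v_4,v_5,v_6,v_7]

so the chain groups are C_0 ≅ Z^8, C_1 ≅ Z^13, C_2 ≅ Z^11, C_3 ≅ Z^5.

The boundary map ∂_1: C_1 → C_0 is given by ∂[p,q] = [q] − [p].
The 8×13 boundary matrix has rank 6 and Smith normal form diag(1,1,1,1,1,1).

Boundary ∂_2: C_2 → C_1 acts by ∂[p,q,r] = [q,r] − [p,r] + [p,q]. For instance
  ∂[v_3,v_4,v_7] = [v_4,v_7] − [v_3,v_7] + [v_3,v_4],
  ∂[v_4,v_5,v_6] = [v_5,v_6] − [v_4,v_6] + [v_4,v_5].
As a 13×11 matrix over Z this has rank 7, with invariant factors (1,1,1,1,1,1,1).

Boundary ∂_3: C_3 → C_2 sends each 3-simplex σ to the alternating sum Σ_i (−1)^i (σ with its i-th vertex removed). For instance
  ∂[v_4,v_5,v_6,v_7] = [v_5,v_6,v_7] − [v_4,v_6,v_7] + [v_4,v_5,v_7] − [v_4,v_5,v_6],
  ∂[v_3,v_4,v_5,v_6] = [v_4,v_5,v_6] − [v_3,v_5,v_6] + [v_3,v_4,v_6] − [v_3,v_4,v_5].
This gives a 11×5 integer matrix of rank 4; reducing to Smith normal form yields diagonal entries (1,1,1,1).

Computing H_k = (kernel of ∂_k) / (image of ∂_{k+1}):

  H_0: rank C_0 − rank ∂_1 = 8 − 6 = 2, and the invariant factors of ∂_1 are all 1, so H_0 ≅ Z^2.
  H_1: rank ker ∂_1 − rank ∂_2 = (13 − 6) − 7 = 0, and the invariant factors of ∂_2 are all 1, so H_1 ≅ 0.
  H_2: rank ker ∂_2 − rank ∂_3 = (11 − 7) − 4 = 0, and the invariant factors of ∂_3 are all 1, so H_2 ≅ 0.
  H_3: rank ker ∂_3 − rank ∂_4 = (5 − 4) − 0 = 1, and there is no ∂_4, so H_3 ≅ Z.

(K is a triangulation of the disjoint union of the 3-sphere S^3 and the 2-simplex.)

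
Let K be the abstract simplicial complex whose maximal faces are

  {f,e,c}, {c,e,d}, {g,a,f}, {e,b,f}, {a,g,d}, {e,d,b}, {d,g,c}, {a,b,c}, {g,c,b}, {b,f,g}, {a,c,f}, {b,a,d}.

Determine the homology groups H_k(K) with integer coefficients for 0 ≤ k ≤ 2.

H_0 = Z,  H_1 = Z/2Z,  H_2 = 0.

Order the vertices as a < b < c < d < e < f < g. Listing each simplex with vertices in this order, K has dimension 2 with simplices:

  0-simplices (7): a, b, c, d, e, f, g
  1-simplices (18): ab, ac, ad, af, ag, bc, bd, be, bf, bg, cd, ce, cf, cg, de, dg, ef, fg
  2-simplices (12): abc, abd, acf, adg, afg, bcg, bde, bef, bfg, cde, cdg, cef

Hence C_0 ≅ Z^7, C_1 ≅ Z^18, C_2 ≅ Z^12.

∂_1: C_1 → C_0 sends each edge [p,q] (with p < q) to q − p.
The resulting 7×18 matrix has rank 6, and its Smith normal form has invariant factors (1,1,1,1,1,1).

∂_2: C_2 → C_1 acts by ∂[p,q,r] = [q,r] − [p,r] + [p,q]. For instance
  ∂abd = bd − ad + ab,
  ∂adg = dg − ag + ad.
As a 18×12 matrix over Z this has rank 12, with invariant factors (1,1,1,1,1,1,1,1,1,1,1,2).

Computing H_k = (kernel of ∂_k) / (image of ∂_{k+1}):

  H_0: rank C_0 − rank ∂_1 = 7 − 6 = 1, and the invariant factors of ∂_1 are all 1, so H_0 = Z.
  H_1: rank ker ∂_1 − rank ∂_2 = (18 − 6) − 12 = 0, and ∂_2 has invariant factor 2 > 1, so H_1 = Z/2Z.
  H_2: rank ker ∂_2 − rank ∂_3 = (12 − 12) − 0 = 0, and there is no ∂_3, so H_2 = 0.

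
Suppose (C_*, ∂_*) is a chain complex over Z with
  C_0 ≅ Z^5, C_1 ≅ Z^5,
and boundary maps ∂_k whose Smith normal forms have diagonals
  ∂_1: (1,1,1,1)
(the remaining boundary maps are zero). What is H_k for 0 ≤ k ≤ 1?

H_0 = Z,  H_1 = Z.

H_0: b_0 = 5 − 0 − 4 = 1; torsion from ∂_1 factors > 1: none. So H_0 = Z.
H_1: b_1 = 5 − 4 − 0 = 1; torsion from ∂_2 factors > 1: none. So H_1 = Z.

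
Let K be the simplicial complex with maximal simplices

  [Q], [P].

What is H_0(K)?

H_0 ≅ Z^2.

Fix the vertex order P < Q and write every simplex with vertices in increasing order. Then dim K = 0 and the simplices of K are:

  0-simplices (2): P, Q

giving chain groups C_0 ≅ Z^2.

Now H_k = ker ∂_k / im ∂_{k+1}, so:

  H_0: rank C_0 − rank ∂_1 = 2 − 0 = 2, and there is no ∂_1, so H_0 ≅ Z^2.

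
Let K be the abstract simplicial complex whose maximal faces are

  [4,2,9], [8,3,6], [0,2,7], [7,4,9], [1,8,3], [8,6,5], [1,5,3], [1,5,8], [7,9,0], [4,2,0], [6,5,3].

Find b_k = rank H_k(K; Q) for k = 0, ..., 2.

Order the vertices as 0 < 1 < 2 < 3 < 4 < 5 < 6 < 7 < 8 < 9. Listing each simplex with vertices in this order, K has dimension 2 with simplices:

  0-simplices (10): [0], [1], [2], [3], [4], [5], [6], [7], [8], [9]
  1-simplices (19): [0,2], [0,4], [0,7], [0,9], [1,3], [1,5], [1,8], [2,4], [2,7], [2,9], [3,5], [3,6], [3,8], [4,7], [4,9], [5,6], [5,8], [6,8], [7,9]
  2-simplices (11): [0,2,4], [0,2,7], [0,7,9], [1,3,5], [1,3,8], [1,5,8], [2,4,9], [3,5,6], [3,6,8], [4,7,9], [5,6,8]

Hence C_0 ≅ Z^10, C_1 ≅ Z^19, C_2 ≅ Z^11.

Boundary ∂_1: C_1 → C_0 sends each edge [p,q] (with p < q) to q − p. For instance
  ∂[1,5] = [5] − [1].
This gives a 10×19 integer matrix of rank 8; reducing to Smith normal form yields diagonal entries (1,1,1,1,1,1,1,1).

∂_2: C_2 → C_1 sends each 2-simplex [p,q,r] to [q,r] − [p,r] + [p,q]. For instance
  ∂[3,5,6] = [5,6] − [3,6] + [3,5],
  ∂[3,6,8] = [6,8] − [3,8] + [3,6].
As a 19×11 matrix over Z this has rank 10, with invariant factors (1,1,1,1,1,1,1,1,1,1).

Now H_k = ker ∂_k / im ∂_{k+1}, so:

  H_0: rank C_0 − rank ∂_1 = 10 − 8 = 2, and the invariant factors of ∂_1 are all 1, so H_0 = Z^2.
  H_1: rank ker ∂_1 − rank ∂_2 = (19 − 8) − 10 = 1, and the invariant factors of ∂_2 are all 1, so H_1 = Z.
  H_2: rank ker ∂_2 − rank ∂_3 = (11 − 10) − 0 = 1, and there is no ∂_3, so H_2 = Z.

(K is a triangulation of the disjoint union of the 2-sphere S^2 and the Möbius band.)

Hence the Betti numbers are b_0 = 2, b_1 = 1, b_2 = 1.

b_0 = 2, b_1 = 1, b_2 = 1.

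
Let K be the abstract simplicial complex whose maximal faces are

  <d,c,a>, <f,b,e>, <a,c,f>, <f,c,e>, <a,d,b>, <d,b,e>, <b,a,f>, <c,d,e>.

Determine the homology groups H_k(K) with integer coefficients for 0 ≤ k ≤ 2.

H_0 = Z,  H_1 = 0,  H_2 = Z.

Take the total order a < b < c < d < e < f on the vertex set. Then K (dimension 2) consists of the simplices:

  0-simplices (6): a, b, c, d, e, f
  1-simplices (12): ab, ac, ad, af, bd, be, bf, cd, ce, cf, de, ef
  2-simplices (8): abd, abf, acd, acf, bde, bef, cde, cef

Hence C_0 ≅ Z^6, C_1 ≅ Z^12, C_2 ≅ Z^8.

∂_1: C_1 → C_0 sends each edge [p,q] (with p < q) to q − p.
This gives a 6×12 integer matrix of rank 5; reducing to Smith normal form yields diagonal entries (1,1,1,1,1).

The boundary map ∂_2: C_2 → C_1 sends each 2-simplex [p,q,r] to [q,r] − [p,r] + [p,q]. For instance
  ∂acf = cf − af + ac,
  ∂bef = ef − bf + be.
The resulting 12×8 matrix has rank 7, and its Smith normal form has invariant factors (1,1,1,1,1,1,1).

Reading off H_k = ker ∂_k / im ∂_{k+1}:

  H_0: rank C_0 − rank ∂_1 = 6 − 5 = 1, and the invariant factors of ∂_1 are all 1, so H_0 ≅ Z.
  H_1: rank ker ∂_1 − rank ∂_2 = (12 − 5) − 7 = 0, and the invariant factors of ∂_2 are all 1, so H_1 ≅ 0.
  H_2: rank ker ∂_2 − rank ∂_3 = (8 − 7) − 0 = 1, and there is no ∂_3, so H_2 ≅ Z.

As a check, the Euler characteristic is 6 − 12 + 8 = 2, which agrees with 1 − 0 + 1 = 2.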